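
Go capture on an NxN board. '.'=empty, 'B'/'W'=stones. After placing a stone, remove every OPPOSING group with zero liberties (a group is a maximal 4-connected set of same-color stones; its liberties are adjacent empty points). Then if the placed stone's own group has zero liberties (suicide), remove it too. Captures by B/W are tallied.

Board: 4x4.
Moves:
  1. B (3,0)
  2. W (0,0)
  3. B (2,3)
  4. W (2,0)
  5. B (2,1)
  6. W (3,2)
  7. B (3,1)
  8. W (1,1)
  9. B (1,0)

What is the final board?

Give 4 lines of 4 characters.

Answer: W...
BW..
.B.B
BBW.

Derivation:
Move 1: B@(3,0) -> caps B=0 W=0
Move 2: W@(0,0) -> caps B=0 W=0
Move 3: B@(2,3) -> caps B=0 W=0
Move 4: W@(2,0) -> caps B=0 W=0
Move 5: B@(2,1) -> caps B=0 W=0
Move 6: W@(3,2) -> caps B=0 W=0
Move 7: B@(3,1) -> caps B=0 W=0
Move 8: W@(1,1) -> caps B=0 W=0
Move 9: B@(1,0) -> caps B=1 W=0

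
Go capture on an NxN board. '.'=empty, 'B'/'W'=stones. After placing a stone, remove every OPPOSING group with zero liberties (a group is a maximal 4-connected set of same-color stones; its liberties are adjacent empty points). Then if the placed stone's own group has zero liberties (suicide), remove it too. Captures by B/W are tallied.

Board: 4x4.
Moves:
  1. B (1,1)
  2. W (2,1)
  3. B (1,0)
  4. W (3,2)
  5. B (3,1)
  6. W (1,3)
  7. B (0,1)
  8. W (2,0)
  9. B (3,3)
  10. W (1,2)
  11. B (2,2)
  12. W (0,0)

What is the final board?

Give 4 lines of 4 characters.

Move 1: B@(1,1) -> caps B=0 W=0
Move 2: W@(2,1) -> caps B=0 W=0
Move 3: B@(1,0) -> caps B=0 W=0
Move 4: W@(3,2) -> caps B=0 W=0
Move 5: B@(3,1) -> caps B=0 W=0
Move 6: W@(1,3) -> caps B=0 W=0
Move 7: B@(0,1) -> caps B=0 W=0
Move 8: W@(2,0) -> caps B=0 W=0
Move 9: B@(3,3) -> caps B=0 W=0
Move 10: W@(1,2) -> caps B=0 W=0
Move 11: B@(2,2) -> caps B=1 W=0
Move 12: W@(0,0) -> caps B=1 W=0

Answer: .B..
BBWW
WWB.
.B.B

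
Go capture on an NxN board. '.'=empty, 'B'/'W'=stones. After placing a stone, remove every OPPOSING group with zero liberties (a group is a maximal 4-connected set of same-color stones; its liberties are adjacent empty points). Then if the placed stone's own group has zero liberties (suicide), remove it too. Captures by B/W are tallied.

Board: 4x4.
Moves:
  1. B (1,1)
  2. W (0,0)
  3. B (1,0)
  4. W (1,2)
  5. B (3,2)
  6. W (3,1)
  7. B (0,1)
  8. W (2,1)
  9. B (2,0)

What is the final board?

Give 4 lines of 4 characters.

Answer: .B..
BBW.
BW..
.WB.

Derivation:
Move 1: B@(1,1) -> caps B=0 W=0
Move 2: W@(0,0) -> caps B=0 W=0
Move 3: B@(1,0) -> caps B=0 W=0
Move 4: W@(1,2) -> caps B=0 W=0
Move 5: B@(3,2) -> caps B=0 W=0
Move 6: W@(3,1) -> caps B=0 W=0
Move 7: B@(0,1) -> caps B=1 W=0
Move 8: W@(2,1) -> caps B=1 W=0
Move 9: B@(2,0) -> caps B=1 W=0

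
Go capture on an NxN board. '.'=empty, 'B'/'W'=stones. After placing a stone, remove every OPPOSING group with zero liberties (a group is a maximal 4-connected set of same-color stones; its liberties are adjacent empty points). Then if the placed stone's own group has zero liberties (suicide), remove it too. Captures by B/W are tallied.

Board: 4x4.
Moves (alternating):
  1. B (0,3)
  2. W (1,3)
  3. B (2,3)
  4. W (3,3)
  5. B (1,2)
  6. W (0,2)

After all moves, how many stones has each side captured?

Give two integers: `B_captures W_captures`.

Answer: 1 0

Derivation:
Move 1: B@(0,3) -> caps B=0 W=0
Move 2: W@(1,3) -> caps B=0 W=0
Move 3: B@(2,3) -> caps B=0 W=0
Move 4: W@(3,3) -> caps B=0 W=0
Move 5: B@(1,2) -> caps B=1 W=0
Move 6: W@(0,2) -> caps B=1 W=0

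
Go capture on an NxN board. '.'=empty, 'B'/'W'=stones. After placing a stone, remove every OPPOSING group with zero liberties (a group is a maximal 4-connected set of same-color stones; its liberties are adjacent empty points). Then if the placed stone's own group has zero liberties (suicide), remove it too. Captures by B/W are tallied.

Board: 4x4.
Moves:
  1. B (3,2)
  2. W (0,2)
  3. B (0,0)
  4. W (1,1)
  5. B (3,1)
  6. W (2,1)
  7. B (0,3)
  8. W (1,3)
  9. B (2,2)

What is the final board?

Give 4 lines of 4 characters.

Move 1: B@(3,2) -> caps B=0 W=0
Move 2: W@(0,2) -> caps B=0 W=0
Move 3: B@(0,0) -> caps B=0 W=0
Move 4: W@(1,1) -> caps B=0 W=0
Move 5: B@(3,1) -> caps B=0 W=0
Move 6: W@(2,1) -> caps B=0 W=0
Move 7: B@(0,3) -> caps B=0 W=0
Move 8: W@(1,3) -> caps B=0 W=1
Move 9: B@(2,2) -> caps B=0 W=1

Answer: B.W.
.W.W
.WB.
.BB.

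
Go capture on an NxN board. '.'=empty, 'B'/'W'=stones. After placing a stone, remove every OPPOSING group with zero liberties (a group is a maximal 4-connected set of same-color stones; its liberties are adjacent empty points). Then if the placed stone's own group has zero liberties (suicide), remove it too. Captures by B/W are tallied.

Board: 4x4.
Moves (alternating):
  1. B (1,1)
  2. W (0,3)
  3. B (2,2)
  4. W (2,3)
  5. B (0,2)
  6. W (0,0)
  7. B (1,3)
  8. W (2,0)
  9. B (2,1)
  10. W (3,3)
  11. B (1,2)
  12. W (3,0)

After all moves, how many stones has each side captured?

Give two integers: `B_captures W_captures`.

Answer: 1 0

Derivation:
Move 1: B@(1,1) -> caps B=0 W=0
Move 2: W@(0,3) -> caps B=0 W=0
Move 3: B@(2,2) -> caps B=0 W=0
Move 4: W@(2,3) -> caps B=0 W=0
Move 5: B@(0,2) -> caps B=0 W=0
Move 6: W@(0,0) -> caps B=0 W=0
Move 7: B@(1,3) -> caps B=1 W=0
Move 8: W@(2,0) -> caps B=1 W=0
Move 9: B@(2,1) -> caps B=1 W=0
Move 10: W@(3,3) -> caps B=1 W=0
Move 11: B@(1,2) -> caps B=1 W=0
Move 12: W@(3,0) -> caps B=1 W=0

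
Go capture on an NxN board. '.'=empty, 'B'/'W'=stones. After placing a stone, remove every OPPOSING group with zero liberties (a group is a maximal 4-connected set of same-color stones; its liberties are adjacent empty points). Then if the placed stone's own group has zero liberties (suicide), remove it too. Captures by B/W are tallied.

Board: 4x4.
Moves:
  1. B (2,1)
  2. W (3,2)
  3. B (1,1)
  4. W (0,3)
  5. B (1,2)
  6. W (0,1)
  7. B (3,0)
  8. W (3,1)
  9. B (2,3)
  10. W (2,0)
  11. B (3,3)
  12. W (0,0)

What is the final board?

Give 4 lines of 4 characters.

Move 1: B@(2,1) -> caps B=0 W=0
Move 2: W@(3,2) -> caps B=0 W=0
Move 3: B@(1,1) -> caps B=0 W=0
Move 4: W@(0,3) -> caps B=0 W=0
Move 5: B@(1,2) -> caps B=0 W=0
Move 6: W@(0,1) -> caps B=0 W=0
Move 7: B@(3,0) -> caps B=0 W=0
Move 8: W@(3,1) -> caps B=0 W=0
Move 9: B@(2,3) -> caps B=0 W=0
Move 10: W@(2,0) -> caps B=0 W=1
Move 11: B@(3,3) -> caps B=0 W=1
Move 12: W@(0,0) -> caps B=0 W=1

Answer: WW.W
.BB.
WB.B
.WWB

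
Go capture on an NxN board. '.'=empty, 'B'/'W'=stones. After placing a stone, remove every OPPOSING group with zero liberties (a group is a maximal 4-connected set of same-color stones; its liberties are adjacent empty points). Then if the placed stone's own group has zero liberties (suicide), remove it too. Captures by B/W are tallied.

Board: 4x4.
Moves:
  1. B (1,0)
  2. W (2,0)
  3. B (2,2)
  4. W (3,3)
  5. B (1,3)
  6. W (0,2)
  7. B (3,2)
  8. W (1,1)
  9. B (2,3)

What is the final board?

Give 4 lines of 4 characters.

Answer: ..W.
BW.B
W.BB
..B.

Derivation:
Move 1: B@(1,0) -> caps B=0 W=0
Move 2: W@(2,0) -> caps B=0 W=0
Move 3: B@(2,2) -> caps B=0 W=0
Move 4: W@(3,3) -> caps B=0 W=0
Move 5: B@(1,3) -> caps B=0 W=0
Move 6: W@(0,2) -> caps B=0 W=0
Move 7: B@(3,2) -> caps B=0 W=0
Move 8: W@(1,1) -> caps B=0 W=0
Move 9: B@(2,3) -> caps B=1 W=0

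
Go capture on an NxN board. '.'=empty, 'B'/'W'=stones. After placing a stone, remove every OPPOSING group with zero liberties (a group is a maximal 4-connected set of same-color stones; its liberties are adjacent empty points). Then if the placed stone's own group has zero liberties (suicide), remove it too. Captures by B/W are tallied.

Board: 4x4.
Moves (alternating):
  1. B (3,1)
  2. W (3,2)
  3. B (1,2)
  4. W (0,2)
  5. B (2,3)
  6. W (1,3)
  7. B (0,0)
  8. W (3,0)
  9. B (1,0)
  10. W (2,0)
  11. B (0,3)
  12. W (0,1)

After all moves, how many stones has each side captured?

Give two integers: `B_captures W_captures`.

Move 1: B@(3,1) -> caps B=0 W=0
Move 2: W@(3,2) -> caps B=0 W=0
Move 3: B@(1,2) -> caps B=0 W=0
Move 4: W@(0,2) -> caps B=0 W=0
Move 5: B@(2,3) -> caps B=0 W=0
Move 6: W@(1,3) -> caps B=0 W=0
Move 7: B@(0,0) -> caps B=0 W=0
Move 8: W@(3,0) -> caps B=0 W=0
Move 9: B@(1,0) -> caps B=0 W=0
Move 10: W@(2,0) -> caps B=0 W=0
Move 11: B@(0,3) -> caps B=1 W=0
Move 12: W@(0,1) -> caps B=1 W=0

Answer: 1 0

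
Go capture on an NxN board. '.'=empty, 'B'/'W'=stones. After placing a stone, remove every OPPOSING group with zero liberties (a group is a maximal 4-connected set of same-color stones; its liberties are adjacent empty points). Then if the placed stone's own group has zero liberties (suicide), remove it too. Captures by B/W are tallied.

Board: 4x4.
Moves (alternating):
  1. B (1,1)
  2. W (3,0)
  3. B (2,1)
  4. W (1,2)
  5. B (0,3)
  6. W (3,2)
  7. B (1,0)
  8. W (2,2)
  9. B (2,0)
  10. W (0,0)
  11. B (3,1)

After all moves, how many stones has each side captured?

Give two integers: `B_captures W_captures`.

Move 1: B@(1,1) -> caps B=0 W=0
Move 2: W@(3,0) -> caps B=0 W=0
Move 3: B@(2,1) -> caps B=0 W=0
Move 4: W@(1,2) -> caps B=0 W=0
Move 5: B@(0,3) -> caps B=0 W=0
Move 6: W@(3,2) -> caps B=0 W=0
Move 7: B@(1,0) -> caps B=0 W=0
Move 8: W@(2,2) -> caps B=0 W=0
Move 9: B@(2,0) -> caps B=0 W=0
Move 10: W@(0,0) -> caps B=0 W=0
Move 11: B@(3,1) -> caps B=1 W=0

Answer: 1 0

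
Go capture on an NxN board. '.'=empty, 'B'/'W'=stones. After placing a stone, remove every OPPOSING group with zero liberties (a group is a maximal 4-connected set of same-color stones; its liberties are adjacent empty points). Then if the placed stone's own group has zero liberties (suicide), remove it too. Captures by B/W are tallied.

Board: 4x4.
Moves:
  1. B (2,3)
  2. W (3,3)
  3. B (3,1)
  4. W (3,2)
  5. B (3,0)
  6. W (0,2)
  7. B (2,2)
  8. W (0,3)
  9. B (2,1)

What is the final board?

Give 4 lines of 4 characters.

Answer: ..WW
....
.BBB
BB..

Derivation:
Move 1: B@(2,3) -> caps B=0 W=0
Move 2: W@(3,3) -> caps B=0 W=0
Move 3: B@(3,1) -> caps B=0 W=0
Move 4: W@(3,2) -> caps B=0 W=0
Move 5: B@(3,0) -> caps B=0 W=0
Move 6: W@(0,2) -> caps B=0 W=0
Move 7: B@(2,2) -> caps B=2 W=0
Move 8: W@(0,3) -> caps B=2 W=0
Move 9: B@(2,1) -> caps B=2 W=0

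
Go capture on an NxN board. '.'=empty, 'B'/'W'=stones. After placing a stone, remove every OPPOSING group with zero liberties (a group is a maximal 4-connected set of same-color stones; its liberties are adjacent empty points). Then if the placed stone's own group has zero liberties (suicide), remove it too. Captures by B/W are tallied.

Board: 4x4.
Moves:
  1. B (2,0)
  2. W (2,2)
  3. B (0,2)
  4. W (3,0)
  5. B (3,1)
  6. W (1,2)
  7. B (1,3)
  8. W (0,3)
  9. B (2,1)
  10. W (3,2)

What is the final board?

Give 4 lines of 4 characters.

Answer: ..B.
..WB
BBW.
.BW.

Derivation:
Move 1: B@(2,0) -> caps B=0 W=0
Move 2: W@(2,2) -> caps B=0 W=0
Move 3: B@(0,2) -> caps B=0 W=0
Move 4: W@(3,0) -> caps B=0 W=0
Move 5: B@(3,1) -> caps B=1 W=0
Move 6: W@(1,2) -> caps B=1 W=0
Move 7: B@(1,3) -> caps B=1 W=0
Move 8: W@(0,3) -> caps B=1 W=0
Move 9: B@(2,1) -> caps B=1 W=0
Move 10: W@(3,2) -> caps B=1 W=0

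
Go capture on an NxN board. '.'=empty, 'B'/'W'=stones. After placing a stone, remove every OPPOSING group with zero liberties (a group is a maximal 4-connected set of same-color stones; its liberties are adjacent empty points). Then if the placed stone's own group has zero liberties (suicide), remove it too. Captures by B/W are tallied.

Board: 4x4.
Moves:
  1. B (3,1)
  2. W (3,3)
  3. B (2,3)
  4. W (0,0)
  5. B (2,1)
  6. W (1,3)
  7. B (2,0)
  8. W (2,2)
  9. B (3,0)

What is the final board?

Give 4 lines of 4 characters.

Answer: W...
...W
BBW.
BB.W

Derivation:
Move 1: B@(3,1) -> caps B=0 W=0
Move 2: W@(3,3) -> caps B=0 W=0
Move 3: B@(2,3) -> caps B=0 W=0
Move 4: W@(0,0) -> caps B=0 W=0
Move 5: B@(2,1) -> caps B=0 W=0
Move 6: W@(1,3) -> caps B=0 W=0
Move 7: B@(2,0) -> caps B=0 W=0
Move 8: W@(2,2) -> caps B=0 W=1
Move 9: B@(3,0) -> caps B=0 W=1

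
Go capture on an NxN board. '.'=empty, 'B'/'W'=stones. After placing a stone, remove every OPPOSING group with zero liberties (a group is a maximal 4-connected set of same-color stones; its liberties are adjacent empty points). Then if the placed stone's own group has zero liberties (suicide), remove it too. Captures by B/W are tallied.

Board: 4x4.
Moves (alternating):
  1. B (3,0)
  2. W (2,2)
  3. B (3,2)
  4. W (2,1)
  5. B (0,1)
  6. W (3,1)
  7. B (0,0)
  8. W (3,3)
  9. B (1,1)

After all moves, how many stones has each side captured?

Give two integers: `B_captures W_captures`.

Move 1: B@(3,0) -> caps B=0 W=0
Move 2: W@(2,2) -> caps B=0 W=0
Move 3: B@(3,2) -> caps B=0 W=0
Move 4: W@(2,1) -> caps B=0 W=0
Move 5: B@(0,1) -> caps B=0 W=0
Move 6: W@(3,1) -> caps B=0 W=0
Move 7: B@(0,0) -> caps B=0 W=0
Move 8: W@(3,3) -> caps B=0 W=1
Move 9: B@(1,1) -> caps B=0 W=1

Answer: 0 1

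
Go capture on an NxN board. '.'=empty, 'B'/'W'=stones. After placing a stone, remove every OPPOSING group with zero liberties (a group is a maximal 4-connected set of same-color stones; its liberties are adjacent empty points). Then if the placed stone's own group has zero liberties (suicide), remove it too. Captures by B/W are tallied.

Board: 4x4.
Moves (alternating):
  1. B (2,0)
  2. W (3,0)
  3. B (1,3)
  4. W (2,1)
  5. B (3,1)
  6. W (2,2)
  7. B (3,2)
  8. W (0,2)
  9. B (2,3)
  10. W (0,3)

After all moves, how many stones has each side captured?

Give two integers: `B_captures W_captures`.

Move 1: B@(2,0) -> caps B=0 W=0
Move 2: W@(3,0) -> caps B=0 W=0
Move 3: B@(1,3) -> caps B=0 W=0
Move 4: W@(2,1) -> caps B=0 W=0
Move 5: B@(3,1) -> caps B=1 W=0
Move 6: W@(2,2) -> caps B=1 W=0
Move 7: B@(3,2) -> caps B=1 W=0
Move 8: W@(0,2) -> caps B=1 W=0
Move 9: B@(2,3) -> caps B=1 W=0
Move 10: W@(0,3) -> caps B=1 W=0

Answer: 1 0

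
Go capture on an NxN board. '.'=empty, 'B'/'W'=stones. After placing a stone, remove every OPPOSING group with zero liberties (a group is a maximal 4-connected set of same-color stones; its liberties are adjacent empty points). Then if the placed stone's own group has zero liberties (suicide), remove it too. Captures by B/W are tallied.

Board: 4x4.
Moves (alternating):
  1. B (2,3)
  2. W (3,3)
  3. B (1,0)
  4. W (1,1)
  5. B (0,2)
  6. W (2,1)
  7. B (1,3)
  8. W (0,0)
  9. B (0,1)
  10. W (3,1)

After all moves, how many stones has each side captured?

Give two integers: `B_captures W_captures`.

Answer: 1 0

Derivation:
Move 1: B@(2,3) -> caps B=0 W=0
Move 2: W@(3,3) -> caps B=0 W=0
Move 3: B@(1,0) -> caps B=0 W=0
Move 4: W@(1,1) -> caps B=0 W=0
Move 5: B@(0,2) -> caps B=0 W=0
Move 6: W@(2,1) -> caps B=0 W=0
Move 7: B@(1,3) -> caps B=0 W=0
Move 8: W@(0,0) -> caps B=0 W=0
Move 9: B@(0,1) -> caps B=1 W=0
Move 10: W@(3,1) -> caps B=1 W=0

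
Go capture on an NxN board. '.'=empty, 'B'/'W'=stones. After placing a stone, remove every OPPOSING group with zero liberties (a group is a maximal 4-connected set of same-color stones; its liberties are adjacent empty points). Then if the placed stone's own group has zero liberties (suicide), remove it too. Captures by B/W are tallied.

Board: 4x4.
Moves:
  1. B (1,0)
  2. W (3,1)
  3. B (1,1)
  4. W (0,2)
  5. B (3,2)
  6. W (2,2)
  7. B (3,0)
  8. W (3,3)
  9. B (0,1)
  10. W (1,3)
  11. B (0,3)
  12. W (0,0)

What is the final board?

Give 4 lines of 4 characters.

Move 1: B@(1,0) -> caps B=0 W=0
Move 2: W@(3,1) -> caps B=0 W=0
Move 3: B@(1,1) -> caps B=0 W=0
Move 4: W@(0,2) -> caps B=0 W=0
Move 5: B@(3,2) -> caps B=0 W=0
Move 6: W@(2,2) -> caps B=0 W=0
Move 7: B@(3,0) -> caps B=0 W=0
Move 8: W@(3,3) -> caps B=0 W=1
Move 9: B@(0,1) -> caps B=0 W=1
Move 10: W@(1,3) -> caps B=0 W=1
Move 11: B@(0,3) -> caps B=0 W=1
Move 12: W@(0,0) -> caps B=0 W=1

Answer: .BW.
BB.W
..W.
BW.W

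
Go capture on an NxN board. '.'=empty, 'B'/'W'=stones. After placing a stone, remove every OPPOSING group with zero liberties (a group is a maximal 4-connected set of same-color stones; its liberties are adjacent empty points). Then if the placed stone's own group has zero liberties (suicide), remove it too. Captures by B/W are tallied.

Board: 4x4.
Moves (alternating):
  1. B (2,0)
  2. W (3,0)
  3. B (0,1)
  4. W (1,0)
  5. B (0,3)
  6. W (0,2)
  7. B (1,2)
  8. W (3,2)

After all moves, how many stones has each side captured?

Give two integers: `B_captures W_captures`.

Move 1: B@(2,0) -> caps B=0 W=0
Move 2: W@(3,0) -> caps B=0 W=0
Move 3: B@(0,1) -> caps B=0 W=0
Move 4: W@(1,0) -> caps B=0 W=0
Move 5: B@(0,3) -> caps B=0 W=0
Move 6: W@(0,2) -> caps B=0 W=0
Move 7: B@(1,2) -> caps B=1 W=0
Move 8: W@(3,2) -> caps B=1 W=0

Answer: 1 0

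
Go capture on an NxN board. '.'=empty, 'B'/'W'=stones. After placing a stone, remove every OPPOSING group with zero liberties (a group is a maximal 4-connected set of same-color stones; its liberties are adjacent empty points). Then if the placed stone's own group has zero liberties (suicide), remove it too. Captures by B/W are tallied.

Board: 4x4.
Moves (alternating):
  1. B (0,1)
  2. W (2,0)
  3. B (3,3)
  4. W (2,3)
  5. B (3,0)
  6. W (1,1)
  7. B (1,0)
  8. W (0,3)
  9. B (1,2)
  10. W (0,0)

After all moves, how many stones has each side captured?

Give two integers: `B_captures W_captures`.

Answer: 0 1

Derivation:
Move 1: B@(0,1) -> caps B=0 W=0
Move 2: W@(2,0) -> caps B=0 W=0
Move 3: B@(3,3) -> caps B=0 W=0
Move 4: W@(2,3) -> caps B=0 W=0
Move 5: B@(3,0) -> caps B=0 W=0
Move 6: W@(1,1) -> caps B=0 W=0
Move 7: B@(1,0) -> caps B=0 W=0
Move 8: W@(0,3) -> caps B=0 W=0
Move 9: B@(1,2) -> caps B=0 W=0
Move 10: W@(0,0) -> caps B=0 W=1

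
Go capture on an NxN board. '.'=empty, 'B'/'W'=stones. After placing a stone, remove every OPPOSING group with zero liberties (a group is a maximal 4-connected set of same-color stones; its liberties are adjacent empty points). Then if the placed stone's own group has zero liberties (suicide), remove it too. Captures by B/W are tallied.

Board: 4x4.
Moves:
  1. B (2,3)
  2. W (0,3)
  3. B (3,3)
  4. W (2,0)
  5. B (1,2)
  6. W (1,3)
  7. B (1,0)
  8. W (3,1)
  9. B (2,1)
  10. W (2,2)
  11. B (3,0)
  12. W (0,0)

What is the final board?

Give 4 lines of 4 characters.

Move 1: B@(2,3) -> caps B=0 W=0
Move 2: W@(0,3) -> caps B=0 W=0
Move 3: B@(3,3) -> caps B=0 W=0
Move 4: W@(2,0) -> caps B=0 W=0
Move 5: B@(1,2) -> caps B=0 W=0
Move 6: W@(1,3) -> caps B=0 W=0
Move 7: B@(1,0) -> caps B=0 W=0
Move 8: W@(3,1) -> caps B=0 W=0
Move 9: B@(2,1) -> caps B=0 W=0
Move 10: W@(2,2) -> caps B=0 W=0
Move 11: B@(3,0) -> caps B=1 W=0
Move 12: W@(0,0) -> caps B=1 W=0

Answer: W..W
B.BW
.BWB
BW.B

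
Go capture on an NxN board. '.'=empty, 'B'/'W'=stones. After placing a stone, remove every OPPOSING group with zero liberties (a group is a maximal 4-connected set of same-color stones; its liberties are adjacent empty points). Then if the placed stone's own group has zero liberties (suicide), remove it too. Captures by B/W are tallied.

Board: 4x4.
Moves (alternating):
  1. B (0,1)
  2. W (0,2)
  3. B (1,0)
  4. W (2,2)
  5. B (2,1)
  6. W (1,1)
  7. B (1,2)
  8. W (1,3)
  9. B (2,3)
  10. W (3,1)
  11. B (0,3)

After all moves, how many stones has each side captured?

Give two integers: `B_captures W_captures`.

Move 1: B@(0,1) -> caps B=0 W=0
Move 2: W@(0,2) -> caps B=0 W=0
Move 3: B@(1,0) -> caps B=0 W=0
Move 4: W@(2,2) -> caps B=0 W=0
Move 5: B@(2,1) -> caps B=0 W=0
Move 6: W@(1,1) -> caps B=0 W=0
Move 7: B@(1,2) -> caps B=1 W=0
Move 8: W@(1,3) -> caps B=1 W=0
Move 9: B@(2,3) -> caps B=1 W=0
Move 10: W@(3,1) -> caps B=1 W=0
Move 11: B@(0,3) -> caps B=3 W=0

Answer: 3 0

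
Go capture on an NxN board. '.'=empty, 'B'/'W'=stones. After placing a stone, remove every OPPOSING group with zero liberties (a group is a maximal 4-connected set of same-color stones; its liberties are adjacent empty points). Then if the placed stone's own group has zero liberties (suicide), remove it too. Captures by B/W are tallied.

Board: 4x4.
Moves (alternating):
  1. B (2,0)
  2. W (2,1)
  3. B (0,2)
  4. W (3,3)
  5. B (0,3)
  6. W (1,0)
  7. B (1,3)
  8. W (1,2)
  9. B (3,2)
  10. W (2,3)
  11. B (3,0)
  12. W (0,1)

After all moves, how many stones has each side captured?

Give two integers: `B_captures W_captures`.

Answer: 0 3

Derivation:
Move 1: B@(2,0) -> caps B=0 W=0
Move 2: W@(2,1) -> caps B=0 W=0
Move 3: B@(0,2) -> caps B=0 W=0
Move 4: W@(3,3) -> caps B=0 W=0
Move 5: B@(0,3) -> caps B=0 W=0
Move 6: W@(1,0) -> caps B=0 W=0
Move 7: B@(1,3) -> caps B=0 W=0
Move 8: W@(1,2) -> caps B=0 W=0
Move 9: B@(3,2) -> caps B=0 W=0
Move 10: W@(2,3) -> caps B=0 W=0
Move 11: B@(3,0) -> caps B=0 W=0
Move 12: W@(0,1) -> caps B=0 W=3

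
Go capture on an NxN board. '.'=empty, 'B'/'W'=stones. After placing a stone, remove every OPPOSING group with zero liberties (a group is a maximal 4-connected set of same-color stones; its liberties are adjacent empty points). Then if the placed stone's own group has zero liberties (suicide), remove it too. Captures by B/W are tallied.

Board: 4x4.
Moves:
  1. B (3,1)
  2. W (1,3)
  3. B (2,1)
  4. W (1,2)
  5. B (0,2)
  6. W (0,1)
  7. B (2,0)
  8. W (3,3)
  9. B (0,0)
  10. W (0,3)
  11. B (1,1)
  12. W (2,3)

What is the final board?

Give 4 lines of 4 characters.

Answer: BW.W
.BWW
BB.W
.B.W

Derivation:
Move 1: B@(3,1) -> caps B=0 W=0
Move 2: W@(1,3) -> caps B=0 W=0
Move 3: B@(2,1) -> caps B=0 W=0
Move 4: W@(1,2) -> caps B=0 W=0
Move 5: B@(0,2) -> caps B=0 W=0
Move 6: W@(0,1) -> caps B=0 W=0
Move 7: B@(2,0) -> caps B=0 W=0
Move 8: W@(3,3) -> caps B=0 W=0
Move 9: B@(0,0) -> caps B=0 W=0
Move 10: W@(0,3) -> caps B=0 W=1
Move 11: B@(1,1) -> caps B=0 W=1
Move 12: W@(2,3) -> caps B=0 W=1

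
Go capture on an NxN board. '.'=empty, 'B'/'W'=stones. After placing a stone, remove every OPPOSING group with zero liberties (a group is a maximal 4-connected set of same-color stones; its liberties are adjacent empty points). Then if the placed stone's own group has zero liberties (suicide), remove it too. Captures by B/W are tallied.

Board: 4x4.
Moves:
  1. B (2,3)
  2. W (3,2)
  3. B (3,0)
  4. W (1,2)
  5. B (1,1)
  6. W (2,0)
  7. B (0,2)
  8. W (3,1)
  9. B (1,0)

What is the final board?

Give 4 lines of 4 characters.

Move 1: B@(2,3) -> caps B=0 W=0
Move 2: W@(3,2) -> caps B=0 W=0
Move 3: B@(3,0) -> caps B=0 W=0
Move 4: W@(1,2) -> caps B=0 W=0
Move 5: B@(1,1) -> caps B=0 W=0
Move 6: W@(2,0) -> caps B=0 W=0
Move 7: B@(0,2) -> caps B=0 W=0
Move 8: W@(3,1) -> caps B=0 W=1
Move 9: B@(1,0) -> caps B=0 W=1

Answer: ..B.
BBW.
W..B
.WW.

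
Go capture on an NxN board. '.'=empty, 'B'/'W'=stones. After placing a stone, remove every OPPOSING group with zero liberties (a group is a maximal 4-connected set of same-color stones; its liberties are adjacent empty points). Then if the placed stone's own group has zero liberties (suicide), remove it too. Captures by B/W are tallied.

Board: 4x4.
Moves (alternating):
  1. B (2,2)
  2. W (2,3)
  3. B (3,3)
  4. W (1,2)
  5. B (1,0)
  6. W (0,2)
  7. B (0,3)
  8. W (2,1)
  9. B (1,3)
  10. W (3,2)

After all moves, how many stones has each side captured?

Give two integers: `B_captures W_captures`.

Answer: 1 0

Derivation:
Move 1: B@(2,2) -> caps B=0 W=0
Move 2: W@(2,3) -> caps B=0 W=0
Move 3: B@(3,3) -> caps B=0 W=0
Move 4: W@(1,2) -> caps B=0 W=0
Move 5: B@(1,0) -> caps B=0 W=0
Move 6: W@(0,2) -> caps B=0 W=0
Move 7: B@(0,3) -> caps B=0 W=0
Move 8: W@(2,1) -> caps B=0 W=0
Move 9: B@(1,3) -> caps B=1 W=0
Move 10: W@(3,2) -> caps B=1 W=0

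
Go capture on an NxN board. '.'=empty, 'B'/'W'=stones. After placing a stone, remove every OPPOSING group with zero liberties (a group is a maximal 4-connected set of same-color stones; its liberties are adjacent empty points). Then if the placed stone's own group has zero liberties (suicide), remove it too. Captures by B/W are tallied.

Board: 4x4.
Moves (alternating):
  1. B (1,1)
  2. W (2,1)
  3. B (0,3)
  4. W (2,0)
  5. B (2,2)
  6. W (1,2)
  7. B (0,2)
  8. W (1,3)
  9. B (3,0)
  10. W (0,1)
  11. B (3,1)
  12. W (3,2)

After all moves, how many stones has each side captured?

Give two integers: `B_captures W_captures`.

Answer: 0 4

Derivation:
Move 1: B@(1,1) -> caps B=0 W=0
Move 2: W@(2,1) -> caps B=0 W=0
Move 3: B@(0,3) -> caps B=0 W=0
Move 4: W@(2,0) -> caps B=0 W=0
Move 5: B@(2,2) -> caps B=0 W=0
Move 6: W@(1,2) -> caps B=0 W=0
Move 7: B@(0,2) -> caps B=0 W=0
Move 8: W@(1,3) -> caps B=0 W=0
Move 9: B@(3,0) -> caps B=0 W=0
Move 10: W@(0,1) -> caps B=0 W=2
Move 11: B@(3,1) -> caps B=0 W=2
Move 12: W@(3,2) -> caps B=0 W=4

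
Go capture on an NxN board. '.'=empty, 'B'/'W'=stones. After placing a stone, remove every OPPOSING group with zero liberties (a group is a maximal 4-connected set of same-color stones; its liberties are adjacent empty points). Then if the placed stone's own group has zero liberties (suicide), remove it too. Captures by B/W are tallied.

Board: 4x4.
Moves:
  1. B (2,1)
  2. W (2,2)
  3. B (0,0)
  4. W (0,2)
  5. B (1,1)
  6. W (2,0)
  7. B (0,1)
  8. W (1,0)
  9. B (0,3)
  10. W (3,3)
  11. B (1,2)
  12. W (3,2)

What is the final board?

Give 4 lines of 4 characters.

Answer: BB.B
WBB.
WBW.
..WW

Derivation:
Move 1: B@(2,1) -> caps B=0 W=0
Move 2: W@(2,2) -> caps B=0 W=0
Move 3: B@(0,0) -> caps B=0 W=0
Move 4: W@(0,2) -> caps B=0 W=0
Move 5: B@(1,1) -> caps B=0 W=0
Move 6: W@(2,0) -> caps B=0 W=0
Move 7: B@(0,1) -> caps B=0 W=0
Move 8: W@(1,0) -> caps B=0 W=0
Move 9: B@(0,3) -> caps B=0 W=0
Move 10: W@(3,3) -> caps B=0 W=0
Move 11: B@(1,2) -> caps B=1 W=0
Move 12: W@(3,2) -> caps B=1 W=0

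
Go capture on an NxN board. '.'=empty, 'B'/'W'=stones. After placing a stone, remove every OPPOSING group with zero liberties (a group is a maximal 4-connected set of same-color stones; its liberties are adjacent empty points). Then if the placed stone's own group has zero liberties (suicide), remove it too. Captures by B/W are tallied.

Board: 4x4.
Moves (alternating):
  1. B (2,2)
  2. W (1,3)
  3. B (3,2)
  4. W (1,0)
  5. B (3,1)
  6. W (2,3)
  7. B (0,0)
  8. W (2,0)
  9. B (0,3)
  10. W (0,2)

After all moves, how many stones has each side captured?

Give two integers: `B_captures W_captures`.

Answer: 0 1

Derivation:
Move 1: B@(2,2) -> caps B=0 W=0
Move 2: W@(1,3) -> caps B=0 W=0
Move 3: B@(3,2) -> caps B=0 W=0
Move 4: W@(1,0) -> caps B=0 W=0
Move 5: B@(3,1) -> caps B=0 W=0
Move 6: W@(2,3) -> caps B=0 W=0
Move 7: B@(0,0) -> caps B=0 W=0
Move 8: W@(2,0) -> caps B=0 W=0
Move 9: B@(0,3) -> caps B=0 W=0
Move 10: W@(0,2) -> caps B=0 W=1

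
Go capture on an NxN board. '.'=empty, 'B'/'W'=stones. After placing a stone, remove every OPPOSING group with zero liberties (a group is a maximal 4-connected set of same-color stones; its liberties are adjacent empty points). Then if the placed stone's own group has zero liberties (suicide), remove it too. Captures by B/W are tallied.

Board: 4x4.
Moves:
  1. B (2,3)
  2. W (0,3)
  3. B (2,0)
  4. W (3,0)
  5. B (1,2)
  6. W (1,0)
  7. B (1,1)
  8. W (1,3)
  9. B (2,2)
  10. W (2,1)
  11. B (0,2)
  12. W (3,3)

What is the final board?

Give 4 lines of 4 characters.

Move 1: B@(2,3) -> caps B=0 W=0
Move 2: W@(0,3) -> caps B=0 W=0
Move 3: B@(2,0) -> caps B=0 W=0
Move 4: W@(3,0) -> caps B=0 W=0
Move 5: B@(1,2) -> caps B=0 W=0
Move 6: W@(1,0) -> caps B=0 W=0
Move 7: B@(1,1) -> caps B=0 W=0
Move 8: W@(1,3) -> caps B=0 W=0
Move 9: B@(2,2) -> caps B=0 W=0
Move 10: W@(2,1) -> caps B=0 W=1
Move 11: B@(0,2) -> caps B=2 W=1
Move 12: W@(3,3) -> caps B=2 W=1

Answer: ..B.
WBB.
.WBB
W..W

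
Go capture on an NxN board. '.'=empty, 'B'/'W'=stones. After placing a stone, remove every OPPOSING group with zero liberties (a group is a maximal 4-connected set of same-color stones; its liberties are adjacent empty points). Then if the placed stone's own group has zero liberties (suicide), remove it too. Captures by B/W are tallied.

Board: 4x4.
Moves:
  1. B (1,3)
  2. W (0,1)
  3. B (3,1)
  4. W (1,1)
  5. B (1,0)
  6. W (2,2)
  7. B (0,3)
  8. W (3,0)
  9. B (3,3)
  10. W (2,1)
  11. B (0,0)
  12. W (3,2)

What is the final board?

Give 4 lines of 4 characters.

Move 1: B@(1,3) -> caps B=0 W=0
Move 2: W@(0,1) -> caps B=0 W=0
Move 3: B@(3,1) -> caps B=0 W=0
Move 4: W@(1,1) -> caps B=0 W=0
Move 5: B@(1,0) -> caps B=0 W=0
Move 6: W@(2,2) -> caps B=0 W=0
Move 7: B@(0,3) -> caps B=0 W=0
Move 8: W@(3,0) -> caps B=0 W=0
Move 9: B@(3,3) -> caps B=0 W=0
Move 10: W@(2,1) -> caps B=0 W=0
Move 11: B@(0,0) -> caps B=0 W=0
Move 12: W@(3,2) -> caps B=0 W=1

Answer: BW.B
BW.B
.WW.
W.WB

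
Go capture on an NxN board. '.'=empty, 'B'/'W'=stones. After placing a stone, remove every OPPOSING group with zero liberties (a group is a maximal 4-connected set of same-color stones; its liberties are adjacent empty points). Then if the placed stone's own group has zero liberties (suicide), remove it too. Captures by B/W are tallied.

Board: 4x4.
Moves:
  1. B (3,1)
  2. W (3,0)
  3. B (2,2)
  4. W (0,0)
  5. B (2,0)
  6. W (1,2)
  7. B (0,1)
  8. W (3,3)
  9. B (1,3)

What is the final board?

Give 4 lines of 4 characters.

Move 1: B@(3,1) -> caps B=0 W=0
Move 2: W@(3,0) -> caps B=0 W=0
Move 3: B@(2,2) -> caps B=0 W=0
Move 4: W@(0,0) -> caps B=0 W=0
Move 5: B@(2,0) -> caps B=1 W=0
Move 6: W@(1,2) -> caps B=1 W=0
Move 7: B@(0,1) -> caps B=1 W=0
Move 8: W@(3,3) -> caps B=1 W=0
Move 9: B@(1,3) -> caps B=1 W=0

Answer: WB..
..WB
B.B.
.B.W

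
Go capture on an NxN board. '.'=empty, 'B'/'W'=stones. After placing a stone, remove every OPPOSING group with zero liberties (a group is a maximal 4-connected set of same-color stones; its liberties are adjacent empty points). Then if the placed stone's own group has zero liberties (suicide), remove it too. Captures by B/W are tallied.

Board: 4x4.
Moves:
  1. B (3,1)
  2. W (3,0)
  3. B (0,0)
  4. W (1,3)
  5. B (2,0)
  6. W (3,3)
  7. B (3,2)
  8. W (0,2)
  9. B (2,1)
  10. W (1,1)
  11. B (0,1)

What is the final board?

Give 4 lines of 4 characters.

Move 1: B@(3,1) -> caps B=0 W=0
Move 2: W@(3,0) -> caps B=0 W=0
Move 3: B@(0,0) -> caps B=0 W=0
Move 4: W@(1,3) -> caps B=0 W=0
Move 5: B@(2,0) -> caps B=1 W=0
Move 6: W@(3,3) -> caps B=1 W=0
Move 7: B@(3,2) -> caps B=1 W=0
Move 8: W@(0,2) -> caps B=1 W=0
Move 9: B@(2,1) -> caps B=1 W=0
Move 10: W@(1,1) -> caps B=1 W=0
Move 11: B@(0,1) -> caps B=1 W=0

Answer: BBW.
.W.W
BB..
.BBW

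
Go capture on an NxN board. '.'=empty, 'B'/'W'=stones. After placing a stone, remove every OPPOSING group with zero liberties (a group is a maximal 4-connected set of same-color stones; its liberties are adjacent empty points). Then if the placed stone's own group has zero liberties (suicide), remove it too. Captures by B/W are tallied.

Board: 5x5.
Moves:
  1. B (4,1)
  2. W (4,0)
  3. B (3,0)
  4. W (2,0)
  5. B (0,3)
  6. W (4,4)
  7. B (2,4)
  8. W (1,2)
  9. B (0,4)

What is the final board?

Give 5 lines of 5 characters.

Answer: ...BB
..W..
W...B
B....
.B..W

Derivation:
Move 1: B@(4,1) -> caps B=0 W=0
Move 2: W@(4,0) -> caps B=0 W=0
Move 3: B@(3,0) -> caps B=1 W=0
Move 4: W@(2,0) -> caps B=1 W=0
Move 5: B@(0,3) -> caps B=1 W=0
Move 6: W@(4,4) -> caps B=1 W=0
Move 7: B@(2,4) -> caps B=1 W=0
Move 8: W@(1,2) -> caps B=1 W=0
Move 9: B@(0,4) -> caps B=1 W=0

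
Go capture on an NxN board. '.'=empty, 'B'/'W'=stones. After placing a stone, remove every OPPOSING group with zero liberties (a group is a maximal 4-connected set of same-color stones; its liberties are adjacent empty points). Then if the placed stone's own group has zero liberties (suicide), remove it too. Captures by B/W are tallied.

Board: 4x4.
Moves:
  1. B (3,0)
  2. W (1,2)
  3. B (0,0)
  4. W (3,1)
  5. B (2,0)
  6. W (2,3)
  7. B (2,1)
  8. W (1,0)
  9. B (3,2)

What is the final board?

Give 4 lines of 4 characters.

Answer: B...
W.W.
BB.W
B.B.

Derivation:
Move 1: B@(3,0) -> caps B=0 W=0
Move 2: W@(1,2) -> caps B=0 W=0
Move 3: B@(0,0) -> caps B=0 W=0
Move 4: W@(3,1) -> caps B=0 W=0
Move 5: B@(2,0) -> caps B=0 W=0
Move 6: W@(2,3) -> caps B=0 W=0
Move 7: B@(2,1) -> caps B=0 W=0
Move 8: W@(1,0) -> caps B=0 W=0
Move 9: B@(3,2) -> caps B=1 W=0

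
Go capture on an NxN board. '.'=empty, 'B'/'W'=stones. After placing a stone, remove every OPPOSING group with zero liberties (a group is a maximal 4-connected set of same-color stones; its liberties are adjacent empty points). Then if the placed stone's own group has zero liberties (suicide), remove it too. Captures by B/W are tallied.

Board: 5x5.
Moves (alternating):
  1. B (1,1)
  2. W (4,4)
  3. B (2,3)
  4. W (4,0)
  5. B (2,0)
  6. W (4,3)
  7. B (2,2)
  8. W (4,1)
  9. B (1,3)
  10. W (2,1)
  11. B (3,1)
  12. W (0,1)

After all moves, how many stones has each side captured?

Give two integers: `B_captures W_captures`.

Move 1: B@(1,1) -> caps B=0 W=0
Move 2: W@(4,4) -> caps B=0 W=0
Move 3: B@(2,3) -> caps B=0 W=0
Move 4: W@(4,0) -> caps B=0 W=0
Move 5: B@(2,0) -> caps B=0 W=0
Move 6: W@(4,3) -> caps B=0 W=0
Move 7: B@(2,2) -> caps B=0 W=0
Move 8: W@(4,1) -> caps B=0 W=0
Move 9: B@(1,3) -> caps B=0 W=0
Move 10: W@(2,1) -> caps B=0 W=0
Move 11: B@(3,1) -> caps B=1 W=0
Move 12: W@(0,1) -> caps B=1 W=0

Answer: 1 0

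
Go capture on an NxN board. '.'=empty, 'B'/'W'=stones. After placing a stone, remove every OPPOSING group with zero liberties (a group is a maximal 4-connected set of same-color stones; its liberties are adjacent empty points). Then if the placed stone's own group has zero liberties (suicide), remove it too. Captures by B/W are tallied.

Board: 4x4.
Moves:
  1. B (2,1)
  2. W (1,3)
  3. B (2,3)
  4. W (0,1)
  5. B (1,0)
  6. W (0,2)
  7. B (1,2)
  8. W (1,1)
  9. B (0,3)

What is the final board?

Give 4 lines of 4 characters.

Move 1: B@(2,1) -> caps B=0 W=0
Move 2: W@(1,3) -> caps B=0 W=0
Move 3: B@(2,3) -> caps B=0 W=0
Move 4: W@(0,1) -> caps B=0 W=0
Move 5: B@(1,0) -> caps B=0 W=0
Move 6: W@(0,2) -> caps B=0 W=0
Move 7: B@(1,2) -> caps B=0 W=0
Move 8: W@(1,1) -> caps B=0 W=0
Move 9: B@(0,3) -> caps B=1 W=0

Answer: .WWB
BWB.
.B.B
....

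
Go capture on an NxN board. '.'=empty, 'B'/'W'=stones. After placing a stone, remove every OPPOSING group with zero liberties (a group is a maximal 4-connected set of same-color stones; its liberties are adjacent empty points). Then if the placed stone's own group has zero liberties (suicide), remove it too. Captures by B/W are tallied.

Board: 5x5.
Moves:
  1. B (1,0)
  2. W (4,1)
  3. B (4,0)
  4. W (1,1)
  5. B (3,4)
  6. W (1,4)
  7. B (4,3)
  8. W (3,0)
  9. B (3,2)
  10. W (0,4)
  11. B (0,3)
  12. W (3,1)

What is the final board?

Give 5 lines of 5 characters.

Answer: ...BW
BW..W
.....
WWB.B
.W.B.

Derivation:
Move 1: B@(1,0) -> caps B=0 W=0
Move 2: W@(4,1) -> caps B=0 W=0
Move 3: B@(4,0) -> caps B=0 W=0
Move 4: W@(1,1) -> caps B=0 W=0
Move 5: B@(3,4) -> caps B=0 W=0
Move 6: W@(1,4) -> caps B=0 W=0
Move 7: B@(4,3) -> caps B=0 W=0
Move 8: W@(3,0) -> caps B=0 W=1
Move 9: B@(3,2) -> caps B=0 W=1
Move 10: W@(0,4) -> caps B=0 W=1
Move 11: B@(0,3) -> caps B=0 W=1
Move 12: W@(3,1) -> caps B=0 W=1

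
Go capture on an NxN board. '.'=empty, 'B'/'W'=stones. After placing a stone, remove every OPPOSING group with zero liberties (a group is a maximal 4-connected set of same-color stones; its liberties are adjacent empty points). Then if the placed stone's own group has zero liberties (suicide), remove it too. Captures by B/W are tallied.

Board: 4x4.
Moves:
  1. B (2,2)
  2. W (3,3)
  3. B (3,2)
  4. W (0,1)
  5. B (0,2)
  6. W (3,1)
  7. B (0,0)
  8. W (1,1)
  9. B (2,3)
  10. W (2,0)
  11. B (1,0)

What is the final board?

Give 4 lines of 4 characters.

Answer: .WB.
.W..
W.BB
.WB.

Derivation:
Move 1: B@(2,2) -> caps B=0 W=0
Move 2: W@(3,3) -> caps B=0 W=0
Move 3: B@(3,2) -> caps B=0 W=0
Move 4: W@(0,1) -> caps B=0 W=0
Move 5: B@(0,2) -> caps B=0 W=0
Move 6: W@(3,1) -> caps B=0 W=0
Move 7: B@(0,0) -> caps B=0 W=0
Move 8: W@(1,1) -> caps B=0 W=0
Move 9: B@(2,3) -> caps B=1 W=0
Move 10: W@(2,0) -> caps B=1 W=0
Move 11: B@(1,0) -> caps B=1 W=0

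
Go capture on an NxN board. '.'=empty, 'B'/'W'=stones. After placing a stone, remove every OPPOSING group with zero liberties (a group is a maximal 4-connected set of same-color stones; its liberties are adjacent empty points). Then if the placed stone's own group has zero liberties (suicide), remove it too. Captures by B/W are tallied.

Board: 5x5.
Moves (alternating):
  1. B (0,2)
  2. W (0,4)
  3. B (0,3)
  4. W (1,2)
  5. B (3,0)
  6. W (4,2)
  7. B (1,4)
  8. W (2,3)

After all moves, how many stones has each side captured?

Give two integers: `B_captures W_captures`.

Move 1: B@(0,2) -> caps B=0 W=0
Move 2: W@(0,4) -> caps B=0 W=0
Move 3: B@(0,3) -> caps B=0 W=0
Move 4: W@(1,2) -> caps B=0 W=0
Move 5: B@(3,0) -> caps B=0 W=0
Move 6: W@(4,2) -> caps B=0 W=0
Move 7: B@(1,4) -> caps B=1 W=0
Move 8: W@(2,3) -> caps B=1 W=0

Answer: 1 0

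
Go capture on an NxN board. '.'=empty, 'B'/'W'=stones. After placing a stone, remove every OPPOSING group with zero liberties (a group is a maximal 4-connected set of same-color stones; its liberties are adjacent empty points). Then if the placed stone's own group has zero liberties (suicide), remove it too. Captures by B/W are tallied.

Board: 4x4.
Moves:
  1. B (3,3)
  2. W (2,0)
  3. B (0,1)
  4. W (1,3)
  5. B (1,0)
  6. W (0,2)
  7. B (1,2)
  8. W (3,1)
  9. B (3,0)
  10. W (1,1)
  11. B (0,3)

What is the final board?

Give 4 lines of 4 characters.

Move 1: B@(3,3) -> caps B=0 W=0
Move 2: W@(2,0) -> caps B=0 W=0
Move 3: B@(0,1) -> caps B=0 W=0
Move 4: W@(1,3) -> caps B=0 W=0
Move 5: B@(1,0) -> caps B=0 W=0
Move 6: W@(0,2) -> caps B=0 W=0
Move 7: B@(1,2) -> caps B=0 W=0
Move 8: W@(3,1) -> caps B=0 W=0
Move 9: B@(3,0) -> caps B=0 W=0
Move 10: W@(1,1) -> caps B=0 W=0
Move 11: B@(0,3) -> caps B=1 W=0

Answer: .B.B
BWBW
W...
.W.B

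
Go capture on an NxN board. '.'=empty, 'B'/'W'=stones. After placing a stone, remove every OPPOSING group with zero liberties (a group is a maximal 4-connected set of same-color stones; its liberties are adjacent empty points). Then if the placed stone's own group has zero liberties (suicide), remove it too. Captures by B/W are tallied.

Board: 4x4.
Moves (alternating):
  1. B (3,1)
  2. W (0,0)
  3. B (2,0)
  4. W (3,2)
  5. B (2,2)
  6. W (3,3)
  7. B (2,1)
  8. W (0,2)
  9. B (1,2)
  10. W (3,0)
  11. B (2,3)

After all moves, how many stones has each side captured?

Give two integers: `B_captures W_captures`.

Answer: 2 0

Derivation:
Move 1: B@(3,1) -> caps B=0 W=0
Move 2: W@(0,0) -> caps B=0 W=0
Move 3: B@(2,0) -> caps B=0 W=0
Move 4: W@(3,2) -> caps B=0 W=0
Move 5: B@(2,2) -> caps B=0 W=0
Move 6: W@(3,3) -> caps B=0 W=0
Move 7: B@(2,1) -> caps B=0 W=0
Move 8: W@(0,2) -> caps B=0 W=0
Move 9: B@(1,2) -> caps B=0 W=0
Move 10: W@(3,0) -> caps B=0 W=0
Move 11: B@(2,3) -> caps B=2 W=0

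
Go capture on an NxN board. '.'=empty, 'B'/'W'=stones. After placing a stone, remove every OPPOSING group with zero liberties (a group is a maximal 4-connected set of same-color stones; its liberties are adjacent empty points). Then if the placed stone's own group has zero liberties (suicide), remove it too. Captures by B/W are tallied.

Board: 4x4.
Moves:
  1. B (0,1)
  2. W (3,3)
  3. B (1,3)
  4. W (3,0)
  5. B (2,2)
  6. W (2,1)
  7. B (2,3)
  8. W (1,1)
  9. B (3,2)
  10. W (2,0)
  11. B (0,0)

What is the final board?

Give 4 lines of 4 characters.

Answer: BB..
.W.B
WWBB
W.B.

Derivation:
Move 1: B@(0,1) -> caps B=0 W=0
Move 2: W@(3,3) -> caps B=0 W=0
Move 3: B@(1,3) -> caps B=0 W=0
Move 4: W@(3,0) -> caps B=0 W=0
Move 5: B@(2,2) -> caps B=0 W=0
Move 6: W@(2,1) -> caps B=0 W=0
Move 7: B@(2,3) -> caps B=0 W=0
Move 8: W@(1,1) -> caps B=0 W=0
Move 9: B@(3,2) -> caps B=1 W=0
Move 10: W@(2,0) -> caps B=1 W=0
Move 11: B@(0,0) -> caps B=1 W=0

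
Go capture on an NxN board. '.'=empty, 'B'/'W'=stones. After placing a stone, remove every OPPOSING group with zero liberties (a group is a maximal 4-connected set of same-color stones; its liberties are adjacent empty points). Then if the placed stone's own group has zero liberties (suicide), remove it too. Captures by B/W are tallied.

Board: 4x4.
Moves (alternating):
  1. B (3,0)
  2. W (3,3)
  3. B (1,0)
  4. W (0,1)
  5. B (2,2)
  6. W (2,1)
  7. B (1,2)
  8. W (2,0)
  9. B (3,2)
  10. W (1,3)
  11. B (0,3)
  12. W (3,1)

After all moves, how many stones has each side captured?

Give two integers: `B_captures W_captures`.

Answer: 0 1

Derivation:
Move 1: B@(3,0) -> caps B=0 W=0
Move 2: W@(3,3) -> caps B=0 W=0
Move 3: B@(1,0) -> caps B=0 W=0
Move 4: W@(0,1) -> caps B=0 W=0
Move 5: B@(2,2) -> caps B=0 W=0
Move 6: W@(2,1) -> caps B=0 W=0
Move 7: B@(1,2) -> caps B=0 W=0
Move 8: W@(2,0) -> caps B=0 W=0
Move 9: B@(3,2) -> caps B=0 W=0
Move 10: W@(1,3) -> caps B=0 W=0
Move 11: B@(0,3) -> caps B=0 W=0
Move 12: W@(3,1) -> caps B=0 W=1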